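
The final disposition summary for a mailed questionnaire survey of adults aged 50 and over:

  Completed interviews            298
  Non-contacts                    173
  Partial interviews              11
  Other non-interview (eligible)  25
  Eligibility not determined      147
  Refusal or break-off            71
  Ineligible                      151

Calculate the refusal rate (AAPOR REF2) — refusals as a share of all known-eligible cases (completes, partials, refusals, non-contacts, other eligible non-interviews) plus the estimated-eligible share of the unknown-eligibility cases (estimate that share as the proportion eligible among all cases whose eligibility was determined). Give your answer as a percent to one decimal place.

10.2%

Num = 71
Eligible (known) = 298 + 11 + 71 + 173 + 25 = 578
e = 578 / (578 + 151) = 578 / 729 = 0.7929
e × U = 0.7929 × 147 = 116.56
Denom = 578 + 116.56 = 694.56
REF2 = 71 / 694.56 = 0.1022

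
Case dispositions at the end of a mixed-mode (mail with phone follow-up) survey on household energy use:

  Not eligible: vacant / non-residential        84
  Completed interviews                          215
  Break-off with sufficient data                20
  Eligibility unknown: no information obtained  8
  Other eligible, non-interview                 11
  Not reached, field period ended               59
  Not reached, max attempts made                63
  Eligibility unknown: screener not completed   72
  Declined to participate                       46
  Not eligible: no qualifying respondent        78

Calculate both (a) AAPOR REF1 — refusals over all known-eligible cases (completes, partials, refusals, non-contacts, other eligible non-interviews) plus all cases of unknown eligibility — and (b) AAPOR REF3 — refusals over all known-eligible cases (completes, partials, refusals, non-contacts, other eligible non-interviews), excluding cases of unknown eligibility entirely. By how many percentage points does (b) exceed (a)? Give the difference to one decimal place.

1.8

Non-contacts = 59 + 63 = 122
Unknown eligibility = 72 + 8 = 80
Screened out, ineligible = 78 + 84 = 162
Numerator: 46
Denominator: 215 + 20 + 46 + 122 + 11 + 80 = 494
REF1 = 46 / 494 = 0.0931
Denominator: 215 + 20 + 46 + 122 + 11 = 414
REF3 = 46 / 414 = 0.1111
Difference = 11.11 − 9.31 = 1.80 percentage points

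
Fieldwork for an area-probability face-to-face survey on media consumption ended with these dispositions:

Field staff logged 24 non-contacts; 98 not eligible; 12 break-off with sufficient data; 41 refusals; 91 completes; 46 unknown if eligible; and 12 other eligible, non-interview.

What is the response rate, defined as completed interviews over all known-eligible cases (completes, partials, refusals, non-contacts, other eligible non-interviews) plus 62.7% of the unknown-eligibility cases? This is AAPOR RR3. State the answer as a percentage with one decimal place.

Num → 91
Determined eligible → 91 + 12 + 41 + 24 + 12 = 180
Estimated eligible among unknowns → 0.6270 × 46 = 28.84
Base → 180 + 28.84 = 208.84
RR3 = 91 / 208.84 = 0.4357

43.6%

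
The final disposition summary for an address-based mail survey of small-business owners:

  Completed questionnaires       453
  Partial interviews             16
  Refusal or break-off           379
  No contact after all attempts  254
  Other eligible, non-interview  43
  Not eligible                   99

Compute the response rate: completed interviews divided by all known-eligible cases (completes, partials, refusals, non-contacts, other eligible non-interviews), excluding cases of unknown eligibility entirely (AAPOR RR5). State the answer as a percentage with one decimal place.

Num: 453
Base: 453 + 16 + 379 + 254 + 43 = 1145
RR5 = 453 / 1145 = 0.3956

39.6%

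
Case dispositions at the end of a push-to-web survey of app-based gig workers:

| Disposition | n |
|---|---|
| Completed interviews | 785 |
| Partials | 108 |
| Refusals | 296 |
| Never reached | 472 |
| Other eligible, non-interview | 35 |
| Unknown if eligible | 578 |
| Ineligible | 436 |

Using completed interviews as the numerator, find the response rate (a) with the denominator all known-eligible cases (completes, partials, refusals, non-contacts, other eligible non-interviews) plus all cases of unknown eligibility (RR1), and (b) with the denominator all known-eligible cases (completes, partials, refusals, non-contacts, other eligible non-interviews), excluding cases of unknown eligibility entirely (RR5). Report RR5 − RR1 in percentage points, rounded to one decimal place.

Top = 785
Base = 785 + 108 + 296 + 472 + 35 + 578 = 2274
RR1 = 785 / 2274 = 0.3452
Base = 785 + 108 + 296 + 472 + 35 = 1696
RR5 = 785 / 1696 = 0.4629
Difference = 46.29 − 34.52 = 11.77 percentage points

11.8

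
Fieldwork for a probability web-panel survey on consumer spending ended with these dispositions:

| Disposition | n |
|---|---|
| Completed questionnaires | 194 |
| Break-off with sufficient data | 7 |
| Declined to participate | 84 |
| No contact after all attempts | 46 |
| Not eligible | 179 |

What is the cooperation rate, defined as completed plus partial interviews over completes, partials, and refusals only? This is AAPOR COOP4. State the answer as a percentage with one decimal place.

Num: 194 + 7 = 201
Base: 194 + 7 + 84 = 285
COOP4 = 201 / 285 = 0.7053

70.5%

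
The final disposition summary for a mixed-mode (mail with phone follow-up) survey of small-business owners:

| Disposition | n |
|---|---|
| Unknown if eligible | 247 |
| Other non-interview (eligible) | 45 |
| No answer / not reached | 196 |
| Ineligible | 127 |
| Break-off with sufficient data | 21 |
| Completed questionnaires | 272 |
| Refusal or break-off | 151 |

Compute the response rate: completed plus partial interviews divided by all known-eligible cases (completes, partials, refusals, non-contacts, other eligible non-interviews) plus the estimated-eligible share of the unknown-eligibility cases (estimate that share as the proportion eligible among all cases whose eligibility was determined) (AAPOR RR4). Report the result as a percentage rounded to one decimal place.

Numerator = 272 + 21 = 293
Determined eligible = 272 + 21 + 151 + 196 + 45 = 685
e = 685 / (685 + 127) = 685 / 812 = 0.8436
Estimated eligible among unknowns = 0.8436 × 247 = 208.37
Denominator = 685 + 208.37 = 893.37
RR4 = 293 / 893.37 = 0.3280

32.8%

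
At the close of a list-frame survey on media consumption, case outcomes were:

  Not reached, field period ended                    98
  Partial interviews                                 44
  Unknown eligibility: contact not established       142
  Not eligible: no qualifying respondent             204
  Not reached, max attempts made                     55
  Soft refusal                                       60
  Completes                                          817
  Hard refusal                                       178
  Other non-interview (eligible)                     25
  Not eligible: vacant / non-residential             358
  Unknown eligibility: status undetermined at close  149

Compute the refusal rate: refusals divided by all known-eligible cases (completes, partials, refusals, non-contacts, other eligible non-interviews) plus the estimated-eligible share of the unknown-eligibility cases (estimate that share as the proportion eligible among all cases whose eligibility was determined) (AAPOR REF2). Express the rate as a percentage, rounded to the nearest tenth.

16.1%

Declined to participate = 178 + 60 = 238
No answer / not reached = 98 + 55 = 153
Eligibility not determined = 142 + 149 = 291
Not eligible = 204 + 358 = 562
Num = 238
Known eligible = 817 + 44 + 238 + 153 + 25 = 1277
e = 1277 / (1277 + 562) = 1277 / 1839 = 0.6944
Eligible share of unknowns = 0.6944 × 291 = 202.07
Base = 1277 + 202.07 = 1479.07
REF2 = 238 / 1479.07 = 0.1609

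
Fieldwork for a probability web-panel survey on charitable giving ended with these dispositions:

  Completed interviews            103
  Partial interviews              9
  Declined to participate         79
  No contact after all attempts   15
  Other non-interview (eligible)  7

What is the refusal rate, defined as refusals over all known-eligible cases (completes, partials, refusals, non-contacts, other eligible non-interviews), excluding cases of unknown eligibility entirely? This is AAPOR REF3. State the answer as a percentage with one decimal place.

37.1%

Top = 79
Denominator = 103 + 9 + 79 + 15 + 7 = 213
REF3 = 79 / 213 = 0.3709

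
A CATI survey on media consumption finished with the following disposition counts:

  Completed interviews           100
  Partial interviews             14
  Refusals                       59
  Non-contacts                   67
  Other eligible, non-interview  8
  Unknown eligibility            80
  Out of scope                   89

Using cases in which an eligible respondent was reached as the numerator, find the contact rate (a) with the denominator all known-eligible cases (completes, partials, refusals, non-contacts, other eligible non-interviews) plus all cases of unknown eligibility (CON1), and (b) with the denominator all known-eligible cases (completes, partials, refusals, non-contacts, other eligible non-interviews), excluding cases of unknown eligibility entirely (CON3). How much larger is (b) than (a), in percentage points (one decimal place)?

Numerator: 100 + 14 + 59 + 8 = 181
Denom: 100 + 14 + 59 + 67 + 8 + 80 = 328
CON1 = 181 / 328 = 0.5518
Denom: 100 + 14 + 59 + 67 + 8 = 248
CON3 = 181 / 248 = 0.7298
Difference = 72.98 − 55.18 = 17.80 percentage points

17.8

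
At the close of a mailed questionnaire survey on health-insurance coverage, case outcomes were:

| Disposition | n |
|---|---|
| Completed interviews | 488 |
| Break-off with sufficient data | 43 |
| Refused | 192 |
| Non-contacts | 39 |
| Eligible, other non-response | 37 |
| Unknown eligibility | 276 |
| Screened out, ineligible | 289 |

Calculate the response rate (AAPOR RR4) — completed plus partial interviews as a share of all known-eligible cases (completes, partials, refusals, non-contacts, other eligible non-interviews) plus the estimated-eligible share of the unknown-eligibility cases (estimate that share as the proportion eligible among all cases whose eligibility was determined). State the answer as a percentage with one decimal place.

Numerator: 488 + 43 = 531
Determined eligible: 488 + 43 + 192 + 39 + 37 = 799
e = 799 / (799 + 289) = 799 / 1088 = 0.7344
Estimated eligible among unknowns: 0.7344 × 276 = 202.69
Base: 799 + 202.69 = 1001.69
RR4 = 531 / 1001.69 = 0.5301

53.0%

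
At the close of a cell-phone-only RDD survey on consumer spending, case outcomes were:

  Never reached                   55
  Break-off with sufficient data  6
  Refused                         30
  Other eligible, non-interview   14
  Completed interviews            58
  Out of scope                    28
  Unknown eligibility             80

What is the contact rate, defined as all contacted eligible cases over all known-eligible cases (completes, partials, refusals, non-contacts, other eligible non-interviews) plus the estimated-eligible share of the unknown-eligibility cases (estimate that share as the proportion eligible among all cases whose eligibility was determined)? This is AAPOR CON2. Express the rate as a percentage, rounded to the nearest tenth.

Num = 58 + 6 + 30 + 14 = 108
Determined eligible = 58 + 6 + 30 + 55 + 14 = 163
e = 163 / (163 + 28) = 163 / 191 = 0.8534
Eligible share of unknowns = 0.8534 × 80 = 68.27
Denom = 163 + 68.27 = 231.27
CON2 = 108 / 231.27 = 0.4670

46.7%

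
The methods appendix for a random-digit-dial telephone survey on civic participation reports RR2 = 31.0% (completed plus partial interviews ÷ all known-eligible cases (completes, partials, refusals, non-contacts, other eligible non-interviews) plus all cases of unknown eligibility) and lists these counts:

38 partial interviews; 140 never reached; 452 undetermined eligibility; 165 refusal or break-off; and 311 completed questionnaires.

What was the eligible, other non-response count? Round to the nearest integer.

Num → 311 + 38 = 349
RR2 = 349 / D = 0.310
D = 349 / 0.310 = 1125.8
Rest of base = 1106
eligible, other non-response = 1125.8 − 1106 ≈ 20

20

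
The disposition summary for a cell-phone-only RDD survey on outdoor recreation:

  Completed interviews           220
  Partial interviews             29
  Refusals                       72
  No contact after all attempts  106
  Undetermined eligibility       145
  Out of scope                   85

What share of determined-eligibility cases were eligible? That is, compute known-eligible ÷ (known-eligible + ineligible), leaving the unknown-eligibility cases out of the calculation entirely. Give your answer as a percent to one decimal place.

Determined eligible: 220 + 29 + 72 + 106 = 427
e = 427 / (427 + 85) = 427 / 512 = 0.8340

83.4%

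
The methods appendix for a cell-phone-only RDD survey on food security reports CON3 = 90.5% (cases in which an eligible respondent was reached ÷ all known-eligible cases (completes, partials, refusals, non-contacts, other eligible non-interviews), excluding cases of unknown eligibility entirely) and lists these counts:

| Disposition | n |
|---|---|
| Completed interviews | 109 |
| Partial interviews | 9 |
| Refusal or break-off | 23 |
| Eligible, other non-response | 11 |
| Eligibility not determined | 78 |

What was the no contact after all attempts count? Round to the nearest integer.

16

Top → 109 + 9 + 23 + 11 = 152
CON3 = 152 / D = 0.905
D = 152 / 0.905 = 168.0
Rest of base = 152
no contact after all attempts = 168.0 − 152 ≈ 16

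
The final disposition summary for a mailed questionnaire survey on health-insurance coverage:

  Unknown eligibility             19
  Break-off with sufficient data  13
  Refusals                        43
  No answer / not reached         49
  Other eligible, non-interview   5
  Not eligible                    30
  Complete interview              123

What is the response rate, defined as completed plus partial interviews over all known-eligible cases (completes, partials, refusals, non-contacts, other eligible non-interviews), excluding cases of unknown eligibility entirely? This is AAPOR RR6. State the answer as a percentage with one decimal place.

Num = 123 + 13 = 136
Denominator = 123 + 13 + 43 + 49 + 5 = 233
RR6 = 136 / 233 = 0.5837

58.4%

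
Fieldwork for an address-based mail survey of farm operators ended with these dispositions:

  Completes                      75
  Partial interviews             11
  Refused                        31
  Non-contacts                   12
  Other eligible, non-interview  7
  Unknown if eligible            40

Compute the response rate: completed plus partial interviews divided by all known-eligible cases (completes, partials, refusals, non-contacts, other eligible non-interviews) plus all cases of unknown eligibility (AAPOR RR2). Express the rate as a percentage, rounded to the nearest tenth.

48.9%

Top = 75 + 11 = 86
Base = 75 + 11 + 31 + 12 + 7 + 40 = 176
RR2 = 86 / 176 = 0.4886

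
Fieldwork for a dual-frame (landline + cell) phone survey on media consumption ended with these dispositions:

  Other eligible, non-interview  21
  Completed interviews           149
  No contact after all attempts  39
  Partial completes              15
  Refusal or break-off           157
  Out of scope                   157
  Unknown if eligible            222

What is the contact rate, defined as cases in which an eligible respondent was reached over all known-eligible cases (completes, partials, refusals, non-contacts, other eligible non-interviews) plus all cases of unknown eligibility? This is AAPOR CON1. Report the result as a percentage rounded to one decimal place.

56.7%

Num = 149 + 15 + 157 + 21 = 342
Denom = 149 + 15 + 157 + 39 + 21 + 222 = 603
CON1 = 342 / 603 = 0.5672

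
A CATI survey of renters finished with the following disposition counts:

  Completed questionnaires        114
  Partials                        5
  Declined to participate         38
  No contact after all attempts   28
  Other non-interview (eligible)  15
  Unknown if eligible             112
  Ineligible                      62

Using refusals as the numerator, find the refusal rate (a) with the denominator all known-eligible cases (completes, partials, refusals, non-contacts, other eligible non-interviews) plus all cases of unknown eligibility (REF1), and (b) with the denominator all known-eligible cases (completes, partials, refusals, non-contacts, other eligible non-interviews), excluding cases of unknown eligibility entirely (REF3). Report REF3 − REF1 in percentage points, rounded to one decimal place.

Numerator: 38
Denominator: 114 + 5 + 38 + 28 + 15 + 112 = 312
REF1 = 38 / 312 = 0.1218
Denominator: 114 + 5 + 38 + 28 + 15 = 200
REF3 = 38 / 200 = 0.1900
Difference = 19.00 − 12.18 = 6.82 percentage points

6.8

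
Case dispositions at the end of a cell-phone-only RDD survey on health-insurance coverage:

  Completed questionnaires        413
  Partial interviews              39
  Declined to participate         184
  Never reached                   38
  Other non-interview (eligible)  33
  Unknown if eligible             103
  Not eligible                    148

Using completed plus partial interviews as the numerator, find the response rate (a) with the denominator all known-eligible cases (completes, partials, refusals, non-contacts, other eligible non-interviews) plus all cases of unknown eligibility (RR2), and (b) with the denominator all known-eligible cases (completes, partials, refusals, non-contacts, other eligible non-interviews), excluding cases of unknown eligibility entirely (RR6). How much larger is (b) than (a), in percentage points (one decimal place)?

8.1

Num → 413 + 39 = 452
Base → 413 + 39 + 184 + 38 + 33 + 103 = 810
RR2 = 452 / 810 = 0.5580
Base → 413 + 39 + 184 + 38 + 33 = 707
RR6 = 452 / 707 = 0.6393
Difference = 63.93 − 55.80 = 8.13 percentage points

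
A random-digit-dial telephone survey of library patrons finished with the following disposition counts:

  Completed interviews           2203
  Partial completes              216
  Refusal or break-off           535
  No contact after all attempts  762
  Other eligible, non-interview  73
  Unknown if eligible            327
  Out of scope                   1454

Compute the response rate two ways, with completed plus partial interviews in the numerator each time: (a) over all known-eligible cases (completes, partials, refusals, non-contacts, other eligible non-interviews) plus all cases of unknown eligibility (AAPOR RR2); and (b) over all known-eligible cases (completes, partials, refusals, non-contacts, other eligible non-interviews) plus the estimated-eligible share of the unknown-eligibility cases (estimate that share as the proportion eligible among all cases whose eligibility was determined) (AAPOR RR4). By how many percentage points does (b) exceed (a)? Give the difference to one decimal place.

1.3

Num: 2203 + 216 = 2419
Denominator: 2203 + 216 + 535 + 762 + 73 + 327 = 4116
RR2 = 2419 / 4116 = 0.5877
Determined eligible: 2203 + 216 + 535 + 762 + 73 = 3789
e = 3789 / (3789 + 1454) = 3789 / 5243 = 0.7227
e × U: 0.7227 × 327 = 236.32
Denominator: 3789 + 236.32 = 4025.32
RR4 = 2419 / 4025.32 = 0.6009
Difference = 60.09 − 58.77 = 1.32 percentage points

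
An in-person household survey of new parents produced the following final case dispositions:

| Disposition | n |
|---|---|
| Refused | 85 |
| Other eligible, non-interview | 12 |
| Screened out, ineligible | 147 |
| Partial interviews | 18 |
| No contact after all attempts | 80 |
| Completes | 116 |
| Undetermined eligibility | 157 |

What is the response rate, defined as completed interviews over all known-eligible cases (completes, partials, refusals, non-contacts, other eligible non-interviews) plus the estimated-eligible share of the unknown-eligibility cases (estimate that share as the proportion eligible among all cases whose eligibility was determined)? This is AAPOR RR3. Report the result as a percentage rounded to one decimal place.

Num: 116
Eligible (known): 116 + 18 + 85 + 80 + 12 = 311
e = 311 / (311 + 147) = 311 / 458 = 0.6790
e × U: 0.6790 × 157 = 106.60
Base: 311 + 106.60 = 417.60
RR3 = 116 / 417.60 = 0.2778

27.8%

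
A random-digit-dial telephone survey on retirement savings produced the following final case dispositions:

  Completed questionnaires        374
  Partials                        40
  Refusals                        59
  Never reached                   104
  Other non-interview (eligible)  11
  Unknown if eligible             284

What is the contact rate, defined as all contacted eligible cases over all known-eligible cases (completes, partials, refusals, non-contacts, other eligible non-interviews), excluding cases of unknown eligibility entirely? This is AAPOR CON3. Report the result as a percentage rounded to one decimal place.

Top: 374 + 40 + 59 + 11 = 484
Denominator: 374 + 40 + 59 + 104 + 11 = 588
CON3 = 484 / 588 = 0.8231

82.3%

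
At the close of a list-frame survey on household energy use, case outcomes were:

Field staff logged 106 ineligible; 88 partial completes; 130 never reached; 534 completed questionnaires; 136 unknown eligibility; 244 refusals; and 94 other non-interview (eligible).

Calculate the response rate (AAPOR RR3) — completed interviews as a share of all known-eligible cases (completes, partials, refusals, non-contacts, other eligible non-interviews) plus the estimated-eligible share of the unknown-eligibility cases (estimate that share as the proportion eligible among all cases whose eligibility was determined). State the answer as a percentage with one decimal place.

Num → 534
Eligible (known) → 534 + 88 + 244 + 130 + 94 = 1090
e = 1090 / (1090 + 106) = 1090 / 1196 = 0.9114
e × U → 0.9114 × 136 = 123.95
Base → 1090 + 123.95 = 1213.95
RR3 = 534 / 1213.95 = 0.4399

44.0%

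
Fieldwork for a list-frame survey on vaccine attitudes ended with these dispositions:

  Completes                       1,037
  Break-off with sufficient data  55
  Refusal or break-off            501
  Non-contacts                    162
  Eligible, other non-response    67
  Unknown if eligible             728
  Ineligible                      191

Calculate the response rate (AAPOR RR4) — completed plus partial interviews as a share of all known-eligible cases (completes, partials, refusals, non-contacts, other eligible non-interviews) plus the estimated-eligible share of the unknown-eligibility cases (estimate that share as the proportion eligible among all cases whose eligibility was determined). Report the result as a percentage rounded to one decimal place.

44.0%

Top: 1037 + 55 = 1092
Determined eligible: 1037 + 55 + 501 + 162 + 67 = 1822
e = 1822 / (1822 + 191) = 1822 / 2013 = 0.9051
e × U: 0.9051 × 728 = 658.91
Base: 1822 + 658.91 = 2480.91
RR4 = 1092 / 2480.91 = 0.4402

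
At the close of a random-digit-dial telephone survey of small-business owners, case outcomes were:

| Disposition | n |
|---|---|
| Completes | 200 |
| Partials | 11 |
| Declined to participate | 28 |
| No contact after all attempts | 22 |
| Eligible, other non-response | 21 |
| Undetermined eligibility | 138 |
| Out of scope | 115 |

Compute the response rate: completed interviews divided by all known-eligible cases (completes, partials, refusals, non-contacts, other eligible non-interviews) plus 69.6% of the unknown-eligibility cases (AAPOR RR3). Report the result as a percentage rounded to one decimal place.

Numerator: 200
Eligible (known): 200 + 11 + 28 + 22 + 21 = 282
Eligible share of unknowns: 0.6960 × 138 = 96.05
Denom: 282 + 96.05 = 378.05
RR3 = 200 / 378.05 = 0.5290

52.9%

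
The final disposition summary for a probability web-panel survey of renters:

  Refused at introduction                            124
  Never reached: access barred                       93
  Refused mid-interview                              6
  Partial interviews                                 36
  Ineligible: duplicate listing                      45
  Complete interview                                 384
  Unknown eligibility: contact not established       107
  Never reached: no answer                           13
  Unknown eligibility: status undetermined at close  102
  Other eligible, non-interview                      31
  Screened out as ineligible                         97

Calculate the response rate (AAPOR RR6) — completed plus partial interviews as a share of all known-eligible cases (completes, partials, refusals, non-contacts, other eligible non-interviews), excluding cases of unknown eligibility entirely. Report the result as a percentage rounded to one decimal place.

Refusal or break-off = 124 + 6 = 130
Never reached = 13 + 93 = 106
Undetermined eligibility = 107 + 102 = 209
Out of scope = 97 + 45 = 142
Num: 384 + 36 = 420
Denominator: 384 + 36 + 130 + 106 + 31 = 687
RR6 = 420 / 687 = 0.6114

61.1%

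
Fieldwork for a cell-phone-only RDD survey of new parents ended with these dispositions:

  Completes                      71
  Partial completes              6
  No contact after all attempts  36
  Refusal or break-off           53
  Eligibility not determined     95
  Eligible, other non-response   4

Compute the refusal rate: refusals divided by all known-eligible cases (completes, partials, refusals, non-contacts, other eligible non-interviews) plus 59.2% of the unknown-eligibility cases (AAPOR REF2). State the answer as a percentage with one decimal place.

Top: 53
Determined eligible: 71 + 6 + 53 + 36 + 4 = 170
Eligible share of unknowns: 0.5920 × 95 = 56.24
Base: 170 + 56.24 = 226.24
REF2 = 53 / 226.24 = 0.2343

23.4%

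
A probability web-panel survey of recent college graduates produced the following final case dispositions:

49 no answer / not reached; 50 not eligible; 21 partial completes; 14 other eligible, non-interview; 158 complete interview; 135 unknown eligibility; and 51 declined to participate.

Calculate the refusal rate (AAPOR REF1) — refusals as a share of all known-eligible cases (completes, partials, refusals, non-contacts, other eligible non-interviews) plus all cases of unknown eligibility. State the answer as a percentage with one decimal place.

11.9%

Numerator = 51
Denom = 158 + 21 + 51 + 49 + 14 + 135 = 428
REF1 = 51 / 428 = 0.1192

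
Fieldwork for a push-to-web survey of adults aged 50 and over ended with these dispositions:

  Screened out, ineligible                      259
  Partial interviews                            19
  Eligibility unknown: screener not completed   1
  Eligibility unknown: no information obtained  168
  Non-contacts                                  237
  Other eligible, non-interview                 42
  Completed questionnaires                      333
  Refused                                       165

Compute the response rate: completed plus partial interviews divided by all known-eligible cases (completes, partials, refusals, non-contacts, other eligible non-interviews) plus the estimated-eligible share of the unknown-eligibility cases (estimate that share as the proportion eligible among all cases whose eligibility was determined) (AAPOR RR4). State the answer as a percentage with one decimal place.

38.1%

Unknown if eligible = 1 + 168 = 169
Numerator → 333 + 19 = 352
Determined eligible → 333 + 19 + 165 + 237 + 42 = 796
e = 796 / (796 + 259) = 796 / 1055 = 0.7545
Estimated eligible among unknowns → 0.7545 × 169 = 127.51
Denominator → 796 + 127.51 = 923.51
RR4 = 352 / 923.51 = 0.3812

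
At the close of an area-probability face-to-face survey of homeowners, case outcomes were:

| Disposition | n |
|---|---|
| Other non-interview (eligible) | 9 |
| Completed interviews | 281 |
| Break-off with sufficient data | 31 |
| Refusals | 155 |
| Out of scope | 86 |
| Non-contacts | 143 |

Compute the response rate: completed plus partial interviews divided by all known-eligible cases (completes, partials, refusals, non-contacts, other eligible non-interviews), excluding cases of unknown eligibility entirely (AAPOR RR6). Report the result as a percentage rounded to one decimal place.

Top: 281 + 31 = 312
Denominator: 281 + 31 + 155 + 143 + 9 = 619
RR6 = 312 / 619 = 0.5040

50.4%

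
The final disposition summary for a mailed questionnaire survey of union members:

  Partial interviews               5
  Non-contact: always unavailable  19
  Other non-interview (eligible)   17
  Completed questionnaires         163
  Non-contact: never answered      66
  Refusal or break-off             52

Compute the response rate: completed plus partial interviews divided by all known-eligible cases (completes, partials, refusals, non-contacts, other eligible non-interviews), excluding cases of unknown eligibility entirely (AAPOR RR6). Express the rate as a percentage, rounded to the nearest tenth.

Never reached = 66 + 19 = 85
Numerator: 163 + 5 = 168
Base: 163 + 5 + 52 + 85 + 17 = 322
RR6 = 168 / 322 = 0.5217

52.2%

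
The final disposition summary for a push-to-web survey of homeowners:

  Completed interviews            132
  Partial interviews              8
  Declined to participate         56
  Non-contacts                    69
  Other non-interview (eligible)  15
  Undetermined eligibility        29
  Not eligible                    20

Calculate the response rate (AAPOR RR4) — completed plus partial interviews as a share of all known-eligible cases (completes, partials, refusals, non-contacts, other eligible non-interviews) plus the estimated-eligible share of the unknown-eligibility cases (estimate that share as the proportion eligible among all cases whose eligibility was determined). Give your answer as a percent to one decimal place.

45.6%

Num → 132 + 8 = 140
Known eligible → 132 + 8 + 56 + 69 + 15 = 280
e = 280 / (280 + 20) = 280 / 300 = 0.9333
Eligible share of unknowns → 0.9333 × 29 = 27.07
Base → 280 + 27.07 = 307.07
RR4 = 140 / 307.07 = 0.4559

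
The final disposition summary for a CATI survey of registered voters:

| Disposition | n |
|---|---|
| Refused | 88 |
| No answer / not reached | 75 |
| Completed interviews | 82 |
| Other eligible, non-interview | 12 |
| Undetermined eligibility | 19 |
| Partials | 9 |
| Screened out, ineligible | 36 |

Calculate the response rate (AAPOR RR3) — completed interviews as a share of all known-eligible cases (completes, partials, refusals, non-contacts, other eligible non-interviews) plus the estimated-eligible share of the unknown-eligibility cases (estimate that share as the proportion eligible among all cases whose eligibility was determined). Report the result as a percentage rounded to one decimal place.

29.0%

Num = 82
Determined eligible = 82 + 9 + 88 + 75 + 12 = 266
e = 266 / (266 + 36) = 266 / 302 = 0.8808
Estimated eligible among unknowns = 0.8808 × 19 = 16.74
Denominator = 266 + 16.74 = 282.74
RR3 = 82 / 282.74 = 0.2900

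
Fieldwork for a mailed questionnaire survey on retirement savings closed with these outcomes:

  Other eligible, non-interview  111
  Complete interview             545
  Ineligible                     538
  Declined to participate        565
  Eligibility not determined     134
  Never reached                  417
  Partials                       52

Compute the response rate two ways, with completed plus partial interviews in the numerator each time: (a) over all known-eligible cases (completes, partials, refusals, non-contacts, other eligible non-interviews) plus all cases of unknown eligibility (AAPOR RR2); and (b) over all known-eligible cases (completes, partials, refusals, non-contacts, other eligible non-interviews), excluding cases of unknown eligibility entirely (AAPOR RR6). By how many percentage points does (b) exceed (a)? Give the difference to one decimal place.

2.6

Num → 545 + 52 = 597
Base → 545 + 52 + 565 + 417 + 111 + 134 = 1824
RR2 = 597 / 1824 = 0.3273
Base → 545 + 52 + 565 + 417 + 111 = 1690
RR6 = 597 / 1690 = 0.3533
Difference = 35.33 − 32.73 = 2.60 percentage points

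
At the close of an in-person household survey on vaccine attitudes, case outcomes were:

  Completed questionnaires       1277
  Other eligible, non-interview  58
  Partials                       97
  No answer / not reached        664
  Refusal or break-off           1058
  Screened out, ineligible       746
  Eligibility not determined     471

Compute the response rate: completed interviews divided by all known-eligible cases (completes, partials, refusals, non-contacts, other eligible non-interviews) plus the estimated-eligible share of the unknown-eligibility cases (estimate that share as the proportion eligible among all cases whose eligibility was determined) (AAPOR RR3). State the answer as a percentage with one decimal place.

Top → 1277
Known eligible → 1277 + 97 + 1058 + 664 + 58 = 3154
e = 3154 / (3154 + 746) = 3154 / 3900 = 0.8087
Eligible share of unknowns → 0.8087 × 471 = 380.90
Base → 3154 + 380.90 = 3534.90
RR3 = 1277 / 3534.90 = 0.3613

36.1%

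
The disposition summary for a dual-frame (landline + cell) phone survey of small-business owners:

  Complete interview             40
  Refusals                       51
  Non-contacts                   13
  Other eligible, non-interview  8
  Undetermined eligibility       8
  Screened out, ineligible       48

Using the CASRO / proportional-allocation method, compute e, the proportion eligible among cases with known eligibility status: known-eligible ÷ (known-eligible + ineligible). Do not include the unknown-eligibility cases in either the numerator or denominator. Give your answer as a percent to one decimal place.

Eligible (known): 40 + 51 + 13 + 8 = 112
e = 112 / (112 + 48) = 112 / 160 = 0.7000

70.0%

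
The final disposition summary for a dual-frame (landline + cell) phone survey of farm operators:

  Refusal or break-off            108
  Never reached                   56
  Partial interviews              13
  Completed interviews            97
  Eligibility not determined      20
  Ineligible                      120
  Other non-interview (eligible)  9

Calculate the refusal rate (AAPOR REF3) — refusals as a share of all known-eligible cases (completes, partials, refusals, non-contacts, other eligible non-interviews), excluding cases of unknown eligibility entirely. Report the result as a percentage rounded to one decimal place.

Num → 108
Base → 97 + 13 + 108 + 56 + 9 = 283
REF3 = 108 / 283 = 0.3816

38.2%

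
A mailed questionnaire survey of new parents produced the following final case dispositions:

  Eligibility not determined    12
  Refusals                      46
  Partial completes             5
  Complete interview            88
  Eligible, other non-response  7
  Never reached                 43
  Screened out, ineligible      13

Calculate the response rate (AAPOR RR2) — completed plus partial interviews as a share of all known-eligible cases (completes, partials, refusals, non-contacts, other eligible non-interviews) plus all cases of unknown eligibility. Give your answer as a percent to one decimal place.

46.3%

Top: 88 + 5 = 93
Denominator: 88 + 5 + 46 + 43 + 7 + 12 = 201
RR2 = 93 / 201 = 0.4627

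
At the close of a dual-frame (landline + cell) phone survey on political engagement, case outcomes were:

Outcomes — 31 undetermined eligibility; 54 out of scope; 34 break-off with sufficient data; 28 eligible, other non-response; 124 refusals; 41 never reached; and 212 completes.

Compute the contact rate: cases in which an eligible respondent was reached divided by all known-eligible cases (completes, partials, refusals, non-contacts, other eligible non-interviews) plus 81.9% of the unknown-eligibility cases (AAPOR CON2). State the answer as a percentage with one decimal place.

85.7%

Numerator → 212 + 34 + 124 + 28 = 398
Known eligible → 212 + 34 + 124 + 41 + 28 = 439
e × U → 0.8190 × 31 = 25.39
Denom → 439 + 25.39 = 464.39
CON2 = 398 / 464.39 = 0.8570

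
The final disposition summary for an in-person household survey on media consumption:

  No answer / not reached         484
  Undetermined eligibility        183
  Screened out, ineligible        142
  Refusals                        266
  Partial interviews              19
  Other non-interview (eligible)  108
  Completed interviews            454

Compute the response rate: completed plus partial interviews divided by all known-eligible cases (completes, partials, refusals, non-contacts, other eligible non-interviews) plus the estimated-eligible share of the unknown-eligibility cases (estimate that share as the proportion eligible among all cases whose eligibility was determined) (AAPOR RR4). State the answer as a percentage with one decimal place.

31.6%

Numerator = 454 + 19 = 473
Known eligible = 454 + 19 + 266 + 484 + 108 = 1331
e = 1331 / (1331 + 142) = 1331 / 1473 = 0.9036
e × U = 0.9036 × 183 = 165.36
Denominator = 1331 + 165.36 = 1496.36
RR4 = 473 / 1496.36 = 0.3161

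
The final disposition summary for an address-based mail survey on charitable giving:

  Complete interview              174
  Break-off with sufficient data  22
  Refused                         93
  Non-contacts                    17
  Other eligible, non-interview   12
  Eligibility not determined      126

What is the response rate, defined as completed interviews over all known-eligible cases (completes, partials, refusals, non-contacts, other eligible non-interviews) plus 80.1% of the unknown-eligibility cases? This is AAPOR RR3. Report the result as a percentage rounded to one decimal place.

Num = 174
Determined eligible = 174 + 22 + 93 + 17 + 12 = 318
e × U = 0.8010 × 126 = 100.93
Denom = 318 + 100.93 = 418.93
RR3 = 174 / 418.93 = 0.4153

41.5%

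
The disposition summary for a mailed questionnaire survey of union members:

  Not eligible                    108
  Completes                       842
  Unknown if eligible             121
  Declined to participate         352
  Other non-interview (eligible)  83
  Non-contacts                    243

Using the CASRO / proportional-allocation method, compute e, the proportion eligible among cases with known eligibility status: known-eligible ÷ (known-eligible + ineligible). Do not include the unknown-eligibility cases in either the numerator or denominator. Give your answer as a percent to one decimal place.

93.4%

Eligible (known) → 842 + 352 + 243 + 83 = 1520
e = 1520 / (1520 + 108) = 1520 / 1628 = 0.9337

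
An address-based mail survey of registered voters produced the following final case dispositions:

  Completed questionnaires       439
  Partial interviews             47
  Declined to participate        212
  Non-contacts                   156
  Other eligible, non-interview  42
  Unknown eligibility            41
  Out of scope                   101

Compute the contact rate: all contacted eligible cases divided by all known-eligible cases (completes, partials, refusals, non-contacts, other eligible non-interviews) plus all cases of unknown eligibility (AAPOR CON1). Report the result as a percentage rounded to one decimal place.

79.0%

Top = 439 + 47 + 212 + 42 = 740
Denominator = 439 + 47 + 212 + 156 + 42 + 41 = 937
CON1 = 740 / 937 = 0.7898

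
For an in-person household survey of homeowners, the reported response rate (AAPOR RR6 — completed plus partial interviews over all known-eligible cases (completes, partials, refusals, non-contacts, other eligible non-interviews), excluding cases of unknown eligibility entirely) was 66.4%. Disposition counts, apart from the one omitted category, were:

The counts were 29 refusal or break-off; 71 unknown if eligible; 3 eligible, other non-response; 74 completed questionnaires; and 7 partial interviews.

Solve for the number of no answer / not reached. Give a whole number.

9

Top → 74 + 7 = 81
RR6 = 81 / D = 0.664
D = 81 / 0.664 = 122.0
Remaining denominator categories sum to 113
no answer / not reached = 122.0 − 113 ≈ 9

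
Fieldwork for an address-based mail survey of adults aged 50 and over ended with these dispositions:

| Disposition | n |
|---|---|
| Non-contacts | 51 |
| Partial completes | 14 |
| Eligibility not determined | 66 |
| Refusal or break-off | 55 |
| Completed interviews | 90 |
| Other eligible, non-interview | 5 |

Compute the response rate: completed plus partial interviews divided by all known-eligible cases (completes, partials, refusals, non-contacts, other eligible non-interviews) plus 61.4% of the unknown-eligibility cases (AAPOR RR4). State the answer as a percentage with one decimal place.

Numerator = 90 + 14 = 104
Determined eligible = 90 + 14 + 55 + 51 + 5 = 215
Eligible share of unknowns = 0.6140 × 66 = 40.52
Denominator = 215 + 40.52 = 255.52
RR4 = 104 / 255.52 = 0.4070

40.7%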